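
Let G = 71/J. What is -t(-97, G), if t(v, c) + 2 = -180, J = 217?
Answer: 182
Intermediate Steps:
G = 71/217 ≈ 0.32719
t(v, c) = -182 (t(v, c) = -2 - 180 = -182)
-t(-97, G) = -1*(-182) = 182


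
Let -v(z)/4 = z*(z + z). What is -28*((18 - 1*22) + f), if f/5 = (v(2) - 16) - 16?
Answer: 9072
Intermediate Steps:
v(z) = -8*z**2 (v(z) = -4*z*(z + z) = -4*z*2*z = -8*z**2)
f = -320 (f = 5*((-8*2**2 - 16) - 16) = 5*((-8*4 - 16) - 16) = 5*((-32 - 16) - 16) = 5*(-48 - 16) = 5*(-64) = -320)
-28*((18 - 1*22) + f) = -28*((18 - 1*22) - 320) = -28*((18 - 22) - 320) = -28*(-4 - 320) = -28*(-324) = 9072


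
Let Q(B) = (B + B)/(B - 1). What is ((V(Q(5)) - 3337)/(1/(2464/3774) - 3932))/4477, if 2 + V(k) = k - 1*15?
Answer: 375368/1970831159 ≈ 0.00019046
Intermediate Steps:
Q(B) = 2*B/(-1 + B) (Q(B) = (2*B)/(-1 + B) = 2*B/(-1 + B))
V(k) = -17 + k (V(k) = -2 + (k - 1*15) = -2 + (k - 15) = -2 + (-15 + k) = -17 + k)
((V(Q(5)) - 3337)/(1/(2464/3774) - 3932))/4477 = (((-17 + 2*5/(-1 + 5)) - 3337)/(1/(2464/3774) - 3932))/4477 = (((-17 + 2*5/4) - 3337)/(1/(2464*(1/3774)) - 3932))*(1/4477) = (((-17 + 2*5*(¼)) - 3337)/(1/(1232/1887) - 3932))*(1/4477) = (((-17 + 5/2) - 3337)/(1887/1232 - 3932))*(1/4477) = ((-29/2 - 3337)/(-4842337/1232))*(1/4477) = -6703/2*(-1232/4842337)*(1/4477) = (4129048/4842337)*(1/4477) = 375368/1970831159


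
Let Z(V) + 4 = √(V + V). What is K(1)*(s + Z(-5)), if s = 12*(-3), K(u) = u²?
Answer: -40 + I*√10 ≈ -40.0 + 3.1623*I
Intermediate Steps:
Z(V) = -4 + √2*√V (Z(V) = -4 + √(V + V) = -4 + √(2*V) = -4 + √2*√V)
s = -36
K(1)*(s + Z(-5)) = 1²*(-36 + (-4 + √2*√(-5))) = 1*(-36 + (-4 + √2*(I*√5))) = 1*(-36 + (-4 + I*√10)) = 1*(-40 + I*√10) = -40 + I*√10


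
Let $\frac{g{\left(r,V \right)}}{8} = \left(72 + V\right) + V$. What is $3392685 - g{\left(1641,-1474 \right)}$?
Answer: $3415693$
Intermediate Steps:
$g{\left(r,V \right)} = 576 + 16 V$ ($g{\left(r,V \right)} = 8 \left(\left(72 + V\right) + V\right) = 8 \left(72 + 2 V\right) = 576 + 16 V$)
$3392685 - g{\left(1641,-1474 \right)} = 3392685 - \left(576 + 16 \left(-1474\right)\right) = 3392685 - \left(576 - 23584\right) = 3392685 - -23008 = 3392685 + 23008 = 3415693$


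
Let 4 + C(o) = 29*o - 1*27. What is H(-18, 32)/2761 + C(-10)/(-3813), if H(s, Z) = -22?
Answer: 24315/319021 ≈ 0.076218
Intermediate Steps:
C(o) = -31 + 29*o (C(o) = -4 + (29*o - 1*27) = -4 + (29*o - 27) = -4 + (-27 + 29*o) = -31 + 29*o)
H(-18, 32)/2761 + C(-10)/(-3813) = -22/2761 + (-31 + 29*(-10))/(-3813) = -22*1/2761 + (-31 - 290)*(-1/3813) = -2/251 - 321*(-1/3813) = -2/251 + 107/1271 = 24315/319021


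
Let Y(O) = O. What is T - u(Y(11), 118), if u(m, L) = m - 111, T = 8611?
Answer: 8711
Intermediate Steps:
u(m, L) = -111 + m
T - u(Y(11), 118) = 8611 - (-111 + 11) = 8611 - 1*(-100) = 8611 + 100 = 8711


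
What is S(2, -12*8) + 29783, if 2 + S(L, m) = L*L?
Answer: 29785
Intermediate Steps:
S(L, m) = -2 + L**2 (S(L, m) = -2 + L*L = -2 + L**2)
S(2, -12*8) + 29783 = (-2 + 2**2) + 29783 = (-2 + 4) + 29783 = 2 + 29783 = 29785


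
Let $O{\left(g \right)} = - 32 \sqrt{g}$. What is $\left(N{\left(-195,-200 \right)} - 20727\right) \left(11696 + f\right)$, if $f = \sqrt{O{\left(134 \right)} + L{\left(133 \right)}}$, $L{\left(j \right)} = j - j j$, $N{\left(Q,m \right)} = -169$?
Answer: $-244399616 - 41792 i \sqrt{4389 + 8 \sqrt{134}} \approx -2.444 \cdot 10^{8} - 2.7978 \cdot 10^{6} i$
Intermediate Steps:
$L{\left(j \right)} = j - j^{2}$
$f = \sqrt{-17556 - 32 \sqrt{134}}$ ($f = \sqrt{- 32 \sqrt{134} + 133 \left(1 - 133\right)} = \sqrt{- 32 \sqrt{134} + 133 \left(-132\right)} = \sqrt{- 32 \sqrt{134} - 17556} = \sqrt{-17556 - 32 \sqrt{134}} \approx 133.89 i$)
$\left(N{\left(-195,-200 \right)} - 20727\right) \left(11696 + f\right) = \left(-169 - 20727\right) \left(11696 + 2 \sqrt{-4389 - 8 \sqrt{134}}\right) = - 20896 \left(11696 + 2 \sqrt{-4389 - 8 \sqrt{134}}\right) = -244399616 - 41792 \sqrt{-4389 - 8 \sqrt{134}}$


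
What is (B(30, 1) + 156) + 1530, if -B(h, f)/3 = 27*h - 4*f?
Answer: -732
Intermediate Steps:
B(h, f) = -81*h + 12*f (B(h, f) = -3*(27*h - 4*f) = -3*(-4*f + 27*h) = -81*h + 12*f)
(B(30, 1) + 156) + 1530 = ((-81*30 + 12*1) + 156) + 1530 = ((-2430 + 12) + 156) + 1530 = (-2418 + 156) + 1530 = -2262 + 1530 = -732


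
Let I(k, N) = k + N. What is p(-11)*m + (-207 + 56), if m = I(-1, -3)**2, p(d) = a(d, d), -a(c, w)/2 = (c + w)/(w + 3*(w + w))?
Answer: -1121/7 ≈ -160.14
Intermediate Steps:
a(c, w) = -2*(c + w)/(7*w) (a(c, w) = -2*(c + w)/(w + 3*(w + w)) = -2*(c + w)/(w + 3*(2*w)) = -2*(c + w)/(w + 6*w) = -2*(c + w)/(7*w))
p(d) = -4/7 (p(d) = 2*(-d - d)/(7*d) = 2*(-2*d)/(7*d) = -4/7)
I(k, N) = N + k
m = 16 (m = (-3 - 1)**2 = (-4)**2 = 16)
p(-11)*m + (-207 + 56) = -4/7*16 + (-207 + 56) = -64/7 - 151 = -1121/7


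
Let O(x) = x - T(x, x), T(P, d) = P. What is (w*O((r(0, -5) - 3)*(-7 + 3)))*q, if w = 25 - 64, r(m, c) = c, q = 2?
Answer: 0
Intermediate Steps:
w = -39
O(x) = 0 (O(x) = x - x = 0)
(w*O((r(0, -5) - 3)*(-7 + 3)))*q = -39*0*2 = 0*2 = 0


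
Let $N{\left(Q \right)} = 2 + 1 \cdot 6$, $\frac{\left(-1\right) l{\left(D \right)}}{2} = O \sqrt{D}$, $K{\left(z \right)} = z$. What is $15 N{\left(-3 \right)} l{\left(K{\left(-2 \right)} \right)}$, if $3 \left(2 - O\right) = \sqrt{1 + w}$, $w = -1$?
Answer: $- 480 i \sqrt{2} \approx - 678.82 i$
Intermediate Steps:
$O = 2$ ($O = 2 - \frac{\sqrt{1 - 1}}{3} = 2 - \frac{\sqrt{0}}{3} = 2 - 0 = 2 + 0 = 2$)
$l{\left(D \right)} = - 4 \sqrt{D}$ ($l{\left(D \right)} = - 2 \cdot 2 \sqrt{D} = - 4 \sqrt{D}$)
$N{\left(Q \right)} = 8$ ($N{\left(Q \right)} = 2 + 6 = 8$)
$15 N{\left(-3 \right)} l{\left(K{\left(-2 \right)} \right)} = 15 \cdot 8 \left(- 4 \sqrt{-2}\right) = 120 \left(- 4 i \sqrt{2}\right) = - 480 i \sqrt{2}$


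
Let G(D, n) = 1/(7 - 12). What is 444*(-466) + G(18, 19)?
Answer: -1034521/5 ≈ -2.0690e+5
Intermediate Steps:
G(D, n) = -⅕ (G(D, n) = 1/(-5) = -⅕)
444*(-466) + G(18, 19) = 444*(-466) - ⅕ = -206904 - ⅕ = -1034521/5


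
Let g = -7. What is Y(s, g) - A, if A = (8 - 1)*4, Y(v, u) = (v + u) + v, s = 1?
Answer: -33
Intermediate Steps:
Y(v, u) = u + 2*v (Y(v, u) = (u + v) + v = u + 2*v)
A = 28 (A = 7*4 = 28)
Y(s, g) - A = (-7 + 2*1) - 1*28 = (-7 + 2) - 28 = -5 - 28 = -33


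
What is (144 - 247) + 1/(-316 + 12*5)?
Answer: -26369/256 ≈ -103.00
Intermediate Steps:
(144 - 247) + 1/(-316 + 12*5) = -103 + 1/(-316 + 60) = -103 + 1/(-256) = -103 - 1/256 = -26369/256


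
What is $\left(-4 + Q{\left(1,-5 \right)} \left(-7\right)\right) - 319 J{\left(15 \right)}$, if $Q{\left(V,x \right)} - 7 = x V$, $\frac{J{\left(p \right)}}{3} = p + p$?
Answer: $-28728$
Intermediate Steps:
$J{\left(p \right)} = 6 p$ ($J{\left(p \right)} = 3 \left(p + p\right) = 3 \cdot 2 p = 6 p$)
$Q{\left(V,x \right)} = 7 + V x$ ($Q{\left(V,x \right)} = 7 + x V = 7 + V x$)
$\left(-4 + Q{\left(1,-5 \right)} \left(-7\right)\right) - 319 J{\left(15 \right)} = \left(-4 + \left(7 + 1 \left(-5\right)\right) \left(-7\right)\right) - 319 \cdot 6 \cdot 15 = \left(-4 + \left(7 - 5\right) \left(-7\right)\right) - 28710 = \left(-4 + 2 \left(-7\right)\right) - 28710 = \left(-4 - 14\right) - 28710 = -18 - 28710 = -28728$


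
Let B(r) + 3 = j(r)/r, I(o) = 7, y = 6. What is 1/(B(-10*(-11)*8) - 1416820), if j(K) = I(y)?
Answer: -880/1246804233 ≈ -7.0580e-7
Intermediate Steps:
j(K) = 7
B(r) = -3 + 7/r
1/(B(-10*(-11)*8) - 1416820) = 1/((-3 + 7/((-10*(-11)*8))) - 1416820) = 1/((-3 + 7/((110*8))) - 1416820) = 1/((-3 + 7/880) - 1416820) = 1/(-2633/880 - 1416820) = 1/(-1246804233/880) = -880/1246804233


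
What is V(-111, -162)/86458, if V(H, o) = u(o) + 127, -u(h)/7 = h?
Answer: 1261/86458 ≈ 0.014585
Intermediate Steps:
u(h) = -7*h
V(H, o) = 127 - 7*o (V(H, o) = -7*o + 127 = 127 - 7*o)
V(-111, -162)/86458 = (127 - 7*(-162))/86458 = (127 + 1134)*(1/86458) = 1261*(1/86458) = 1261/86458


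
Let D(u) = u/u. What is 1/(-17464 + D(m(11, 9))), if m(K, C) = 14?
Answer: -1/17463 ≈ -5.7264e-5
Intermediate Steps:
D(u) = 1
1/(-17464 + D(m(11, 9))) = 1/(-17464 + 1) = 1/(-17463) = -1/17463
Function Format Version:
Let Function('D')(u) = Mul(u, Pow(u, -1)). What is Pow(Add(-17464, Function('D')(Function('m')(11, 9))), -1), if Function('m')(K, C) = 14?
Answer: Rational(-1, 17463) ≈ -5.7264e-5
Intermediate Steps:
Function('D')(u) = 1
Pow(Add(-17464, Function('D')(Function('m')(11, 9))), -1) = Pow(Add(-17464, 1), -1) = Pow(-17463, -1) = Rational(-1, 17463)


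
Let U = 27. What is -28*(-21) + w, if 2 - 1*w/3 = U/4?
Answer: 2295/4 ≈ 573.75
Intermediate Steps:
w = -57/4 (w = 6 - 81/4 = -57/4 ≈ -14.250)
-28*(-21) + w = -28*(-21) - 57/4 = 588 - 57/4 = 2295/4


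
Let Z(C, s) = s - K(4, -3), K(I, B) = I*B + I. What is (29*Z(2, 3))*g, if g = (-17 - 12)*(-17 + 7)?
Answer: 92510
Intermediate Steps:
K(I, B) = I + B*I (K(I, B) = B*I + I = I + B*I)
Z(C, s) = 8 + s (Z(C, s) = s - 4*(1 - 3) = s - 4*(-2) = s - 1*(-8) = s + 8 = 8 + s)
g = 290 (g = -29*(-10) = 290)
(29*Z(2, 3))*g = (29*(8 + 3))*290 = (29*11)*290 = 319*290 = 92510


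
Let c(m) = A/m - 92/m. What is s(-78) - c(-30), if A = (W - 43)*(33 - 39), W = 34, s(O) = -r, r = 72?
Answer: -1099/15 ≈ -73.267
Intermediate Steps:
s(O) = -72 (s(O) = -1*72 = -72)
A = 54 (A = (34 - 43)*(33 - 39) = -9*(-6) = 54)
c(m) = -38/m (c(m) = 54/m - 92/m = -38/m)
s(-78) - c(-30) = -72 - (-38)/(-30) = -72 - (-38)*(-1)/30 = -72 - 1*19/15 = -72 - 19/15 = -1099/15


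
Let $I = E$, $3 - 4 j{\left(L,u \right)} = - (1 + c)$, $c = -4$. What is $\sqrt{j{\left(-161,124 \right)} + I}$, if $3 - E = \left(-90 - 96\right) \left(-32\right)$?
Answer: $3 i \sqrt{661} \approx 77.13 i$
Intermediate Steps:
$j{\left(L,u \right)} = 0$ ($j{\left(L,u \right)} = \frac{3}{4} - \frac{\left(-1\right) \left(1 - 4\right)}{4} = \frac{3}{4} - \frac{\left(-1\right) \left(-3\right)}{4} = \frac{3}{4} - \frac{3}{4} = 0$)
$E = -5949$ ($E = 3 - \left(-90 - 96\right) \left(-32\right) = 3 - \left(-186\right) \left(-32\right) = 3 - 5952 = -5949$)
$I = -5949$
$\sqrt{j{\left(-161,124 \right)} + I} = \sqrt{0 - 5949} = \sqrt{-5949} = 3 i \sqrt{661}$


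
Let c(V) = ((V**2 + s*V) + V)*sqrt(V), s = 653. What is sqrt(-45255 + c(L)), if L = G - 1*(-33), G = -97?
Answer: sqrt(-45255 - 302080*I) ≈ 360.69 - 418.75*I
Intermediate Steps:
L = -64 (L = -97 - 1*(-33) = -97 + 33 = -64)
c(V) = sqrt(V)*(V**2 + 654*V) (c(V) = ((V**2 + 653*V) + V)*sqrt(V) = (V**2 + 654*V)*sqrt(V) = sqrt(V)*(V**2 + 654*V))
sqrt(-45255 + c(L)) = sqrt(-45255 + (-64)**(3/2)*(654 - 64)) = sqrt(-45255 - 512*I*590) = sqrt(-45255 - 302080*I)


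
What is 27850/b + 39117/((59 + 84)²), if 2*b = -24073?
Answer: -15180443/37866829 ≈ -0.40089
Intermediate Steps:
b = -24073/2 (b = (½)*(-24073) = -24073/2 ≈ -12037.)
27850/b + 39117/((59 + 84)²) = 27850/(-24073/2) + 39117/((59 + 84)²) = 27850*(-2/24073) + 39117/(143²) = -55700/24073 + 39117/20449 = -55700/24073 + 39117*(1/20449) = -55700/24073 + 3009/1573 = -15180443/37866829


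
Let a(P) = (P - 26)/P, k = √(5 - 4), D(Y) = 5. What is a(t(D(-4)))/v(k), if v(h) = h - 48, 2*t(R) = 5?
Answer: ⅕ ≈ 0.20000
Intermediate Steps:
t(R) = 5/2 (t(R) = (½)*5 = 5/2)
k = 1 (k = √1 = 1)
a(P) = (-26 + P)/P
v(h) = -48 + h
a(t(D(-4)))/v(k) = ((-26 + 5/2)/(5/2))/(-48 + 1) = ((⅖)*(-47/2))/(-47) = -47/5*(-1/47) = ⅕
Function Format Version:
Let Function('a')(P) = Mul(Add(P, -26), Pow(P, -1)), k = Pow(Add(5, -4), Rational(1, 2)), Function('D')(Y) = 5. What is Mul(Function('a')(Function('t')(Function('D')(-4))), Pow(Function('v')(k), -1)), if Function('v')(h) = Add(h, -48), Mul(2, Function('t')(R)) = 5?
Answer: Rational(1, 5) ≈ 0.20000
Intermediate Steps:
Function('t')(R) = Rational(5, 2) (Function('t')(R) = Mul(Rational(1, 2), 5) = Rational(5, 2))
k = 1 (k = Pow(1, Rational(1, 2)) = 1)
Function('a')(P) = Mul(Pow(P, -1), Add(-26, P)) (Function('a')(P) = Mul(Add(-26, P), Pow(P, -1)) = Mul(Pow(P, -1), Add(-26, P)))
Function('v')(h) = Add(-48, h)
Mul(Function('a')(Function('t')(Function('D')(-4))), Pow(Function('v')(k), -1)) = Mul(Mul(Pow(Rational(5, 2), -1), Add(-26, Rational(5, 2))), Pow(Add(-48, 1), -1)) = Mul(Mul(Rational(2, 5), Rational(-47, 2)), Pow(-47, -1)) = Mul(Rational(-47, 5), Rational(-1, 47)) = Rational(1, 5)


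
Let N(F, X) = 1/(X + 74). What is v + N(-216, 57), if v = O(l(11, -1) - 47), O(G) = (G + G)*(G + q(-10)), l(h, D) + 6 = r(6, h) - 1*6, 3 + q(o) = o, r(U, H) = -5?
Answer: 1291137/131 ≈ 9856.0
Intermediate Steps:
q(o) = -3 + o
N(F, X) = 1/(74 + X)
l(h, D) = -17 (l(h, D) = -6 + (-5 - 1*6) = -6 + (-5 - 6) = -6 - 11 = -17)
O(G) = 2*G*(-13 + G) (O(G) = (G + G)*(G + (-3 - 10)) = (2*G)*(G - 13) = (2*G)*(-13 + G) = 2*G*(-13 + G))
v = 9856 (v = 2*(-17 - 47)*(-13 + (-17 - 47)) = 2*(-64)*(-13 - 64) = 2*(-64)*(-77) = 9856)
v + N(-216, 57) = 9856 + 1/(74 + 57) = 9856 + 1/131 = 1291137/131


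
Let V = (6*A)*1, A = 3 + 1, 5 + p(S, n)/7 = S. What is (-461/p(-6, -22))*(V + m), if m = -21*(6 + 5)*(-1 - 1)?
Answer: 224046/77 ≈ 2909.7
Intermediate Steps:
p(S, n) = -35 + 7*S
A = 4
V = 24 (V = (6*4)*1 = 24*1 = 24)
m = 462 (m = -231*(-2) = -21*(-22) = 462)
(-461/p(-6, -22))*(V + m) = (-461/(-35 + 7*(-6)))*(24 + 462) = -461/(-35 - 42)*486 = -461/(-77)*486 = -461*(-1/77)*486 = (461/77)*486 = 224046/77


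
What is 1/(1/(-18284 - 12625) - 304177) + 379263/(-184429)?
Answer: -3565763188555083/1733965843653526 ≈ -2.0564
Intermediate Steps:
1/(1/(-18284 - 12625) - 304177) + 379263/(-184429) = 1/(1/(-30909) - 304177) + 379263*(-1/184429) = 1/(-1/30909 - 304177) - 379263/184429 = 1/(-9401806894/30909) - 379263/184429 = -30909/9401806894 - 379263/184429 = -3565763188555083/1733965843653526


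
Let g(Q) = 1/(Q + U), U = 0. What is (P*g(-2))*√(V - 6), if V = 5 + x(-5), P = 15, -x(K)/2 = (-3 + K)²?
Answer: -15*I*√129/2 ≈ -85.184*I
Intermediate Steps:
x(K) = -2*(-3 + K)²
g(Q) = 1/Q (g(Q) = 1/(Q + 0) = 1/Q)
V = -123 (V = 5 - 2*(-3 - 5)² = 5 - 2*(-8)² = 5 - 2*64 = 5 - 128 = -123)
(P*g(-2))*√(V - 6) = (15/(-2))*√(-123 - 6) = (15*(-½))*√(-129) = -15*I*√129/2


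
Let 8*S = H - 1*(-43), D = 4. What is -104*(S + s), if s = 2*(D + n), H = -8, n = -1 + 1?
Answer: -1287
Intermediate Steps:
n = 0
S = 35/8 (S = (-8 - 1*(-43))/8 = (-8 + 43)/8 = (⅛)*35 = 35/8 ≈ 4.3750)
s = 8 (s = 2*(4 + 0) = 2*4 = 8)
-104*(S + s) = -104*(35/8 + 8) = -104*99/8 = -1287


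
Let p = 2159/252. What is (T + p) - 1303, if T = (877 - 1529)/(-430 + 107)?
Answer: -105197327/81396 ≈ -1292.4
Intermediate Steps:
p = 2159/252 (p = 2159*(1/252) = 2159/252 ≈ 8.5675)
T = 652/323 (T = -652/(-323) = -652*(-1/323) = 652/323 ≈ 2.0186)
(T + p) - 1303 = (652/323 + 2159/252) - 1303 = 861661/81396 - 1303 = -105197327/81396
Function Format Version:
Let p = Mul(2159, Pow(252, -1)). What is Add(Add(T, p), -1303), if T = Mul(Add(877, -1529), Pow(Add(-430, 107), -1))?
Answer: Rational(-105197327, 81396) ≈ -1292.4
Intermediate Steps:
p = Rational(2159, 252) (p = Mul(2159, Rational(1, 252)) = Rational(2159, 252) ≈ 8.5675)
T = Rational(652, 323) (T = Mul(-652, Pow(-323, -1)) = Mul(-652, Rational(-1, 323)) = Rational(652, 323) ≈ 2.0186)
Add(Add(T, p), -1303) = Add(Add(Rational(652, 323), Rational(2159, 252)), -1303) = Add(Rational(861661, 81396), -1303) = Rational(-105197327, 81396)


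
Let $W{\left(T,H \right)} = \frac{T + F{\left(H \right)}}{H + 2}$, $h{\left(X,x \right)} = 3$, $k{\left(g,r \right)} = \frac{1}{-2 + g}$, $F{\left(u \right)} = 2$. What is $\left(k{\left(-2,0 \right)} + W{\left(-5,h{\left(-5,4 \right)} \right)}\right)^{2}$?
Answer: $\frac{289}{400} \approx 0.7225$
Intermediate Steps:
$W{\left(T,H \right)} = \frac{2 + T}{2 + H}$ ($W{\left(T,H \right)} = \frac{T + 2}{H + 2} = \frac{2 + T}{2 + H}$)
$\left(k{\left(-2,0 \right)} + W{\left(-5,h{\left(-5,4 \right)} \right)}\right)^{2} = \left(\frac{1}{-2 - 2} + \frac{2 - 5}{2 + 3}\right)^{2} = \left(\frac{1}{-4} + \frac{1}{5} \left(-3\right)\right)^{2} = \left(- \frac{1}{4} + \frac{1}{5} \left(-3\right)\right)^{2} = \left(- \frac{1}{4} - \frac{3}{5}\right)^{2} = \left(- \frac{17}{20}\right)^{2} = \frac{289}{400}$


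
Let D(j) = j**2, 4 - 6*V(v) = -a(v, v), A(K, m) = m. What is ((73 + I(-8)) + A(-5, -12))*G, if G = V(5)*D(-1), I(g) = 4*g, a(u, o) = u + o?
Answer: 203/3 ≈ 67.667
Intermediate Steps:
a(u, o) = o + u
V(v) = 2/3 + v/3 (V(v) = 2/3 - (-1)*(v + v)/6 = 2/3 - (-1)*2*v/6 = 2/3 - (-1)*v/3 = 2/3 + v/3)
G = 7/3 (G = (2/3 + (1/3)*5)*(-1)**2 = (2/3 + 5/3)*1 = (7/3)*1 = 7/3 ≈ 2.3333)
((73 + I(-8)) + A(-5, -12))*G = ((73 + 4*(-8)) - 12)*(7/3) = ((73 - 32) - 12)*(7/3) = (41 - 12)*(7/3) = 29*(7/3) = 203/3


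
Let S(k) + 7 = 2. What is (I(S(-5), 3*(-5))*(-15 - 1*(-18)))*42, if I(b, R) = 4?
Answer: 504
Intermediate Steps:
S(k) = -5 (S(k) = -7 + 2 = -5)
(I(S(-5), 3*(-5))*(-15 - 1*(-18)))*42 = (4*(-15 - 1*(-18)))*42 = (4*(-15 + 18))*42 = (4*3)*42 = 12*42 = 504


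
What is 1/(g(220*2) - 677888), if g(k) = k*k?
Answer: -1/484288 ≈ -2.0649e-6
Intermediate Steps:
g(k) = k**2
1/(g(220*2) - 677888) = 1/((220*2)**2 - 677888) = 1/(440**2 - 677888) = 1/(193600 - 677888) = 1/(-484288) = -1/484288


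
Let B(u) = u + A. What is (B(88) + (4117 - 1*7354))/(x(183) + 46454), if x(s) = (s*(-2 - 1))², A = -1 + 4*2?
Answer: -3142/347855 ≈ -0.0090325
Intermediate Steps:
A = 7 (A = -1 + 8 = 7)
B(u) = 7 + u (B(u) = u + 7 = 7 + u)
x(s) = 9*s² (x(s) = (s*(-3))² = (-3*s)² = 9*s²)
(B(88) + (4117 - 1*7354))/(x(183) + 46454) = ((7 + 88) + (4117 - 1*7354))/(9*183² + 46454) = (95 + (4117 - 7354))/(9*33489 + 46454) = (95 - 3237)/(301401 + 46454) = -3142/347855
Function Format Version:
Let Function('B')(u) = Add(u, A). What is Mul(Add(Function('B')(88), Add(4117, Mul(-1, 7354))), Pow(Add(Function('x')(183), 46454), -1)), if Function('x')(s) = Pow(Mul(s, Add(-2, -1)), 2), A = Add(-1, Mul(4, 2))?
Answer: Rational(-3142, 347855) ≈ -0.0090325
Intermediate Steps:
A = 7 (A = Add(-1, 8) = 7)
Function('B')(u) = Add(7, u) (Function('B')(u) = Add(u, 7) = Add(7, u))
Function('x')(s) = Mul(9, Pow(s, 2)) (Function('x')(s) = Pow(Mul(s, -3), 2) = Pow(Mul(-3, s), 2) = Mul(9, Pow(s, 2)))
Mul(Add(Function('B')(88), Add(4117, Mul(-1, 7354))), Pow(Add(Function('x')(183), 46454), -1)) = Mul(Add(Add(7, 88), Add(4117, Mul(-1, 7354))), Pow(Add(Mul(9, Pow(183, 2)), 46454), -1)) = Mul(Add(95, Add(4117, -7354)), Pow(Add(Mul(9, 33489), 46454), -1)) = Mul(Add(95, -3237), Pow(Add(301401, 46454), -1)) = Mul(-3142, Pow(347855, -1)) = Mul(-3142, Rational(1, 347855)) = Rational(-3142, 347855)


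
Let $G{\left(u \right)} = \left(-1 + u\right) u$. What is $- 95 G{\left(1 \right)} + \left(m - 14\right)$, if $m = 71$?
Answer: $57$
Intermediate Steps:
$G{\left(u \right)} = u \left(-1 + u\right)$
$- 95 G{\left(1 \right)} + \left(m - 14\right) = - 95 \cdot 1 \left(-1 + 1\right) + \left(71 - 14\right) = - 95 \cdot 1 \cdot 0 + \left(71 - 14\right) = \left(-95\right) 0 + 57 = 0 + 57 = 57$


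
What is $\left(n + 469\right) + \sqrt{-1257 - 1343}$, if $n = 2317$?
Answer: $2786 + 10 i \sqrt{26} \approx 2786.0 + 50.99 i$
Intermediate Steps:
$\left(n + 469\right) + \sqrt{-1257 - 1343} = \left(2317 + 469\right) + \sqrt{-1257 - 1343} = 2786 + \sqrt{-2600} = 2786 + 10 i \sqrt{26}$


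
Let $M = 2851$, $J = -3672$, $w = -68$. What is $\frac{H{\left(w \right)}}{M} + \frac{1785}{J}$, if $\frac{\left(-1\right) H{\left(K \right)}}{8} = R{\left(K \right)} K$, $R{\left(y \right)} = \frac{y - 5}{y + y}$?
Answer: $- \frac{78761}{205272} \approx -0.38369$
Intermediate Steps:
$R{\left(y \right)} = \frac{-5 + y}{2 y}$
$H{\left(K \right)} = 20 - 4 K$ ($H{\left(K \right)} = - 8 \frac{-5 + K}{2 K} K = - 8 \left(- \frac{5}{2} + \frac{K}{2}\right) = 20 - 4 K$)
$\frac{H{\left(w \right)}}{M} + \frac{1785}{J} = \frac{20 - -272}{2851} + \frac{1785}{-3672} = \left(20 + 272\right) \frac{1}{2851} + 1785 \left(- \frac{1}{3672}\right) = 292 \cdot \frac{1}{2851} - \frac{35}{72} = \frac{292}{2851} - \frac{35}{72} = - \frac{78761}{205272}$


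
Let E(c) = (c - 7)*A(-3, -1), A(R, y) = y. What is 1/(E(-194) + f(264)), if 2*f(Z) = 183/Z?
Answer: 176/35437 ≈ 0.0049666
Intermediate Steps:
f(Z) = 183/(2*Z) (f(Z) = (183/Z)/2 = 183/(2*Z))
E(c) = 7 - c (E(c) = (c - 7)*(-1) = (-7 + c)*(-1) = 7 - c)
1/(E(-194) + f(264)) = 1/((7 - 1*(-194)) + (183/2)/264) = 1/((7 + 194) + (183/2)*(1/264)) = 1/(201 + 61/176) = 1/(35437/176) = 176/35437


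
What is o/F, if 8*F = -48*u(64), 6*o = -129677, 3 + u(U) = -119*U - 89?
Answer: -129677/277488 ≈ -0.46732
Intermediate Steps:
u(U) = -92 - 119*U (u(U) = -3 + (-119*U - 89) = -3 + (-89 - 119*U) = -92 - 119*U)
o = -129677/6 (o = (⅙)*(-129677) = -129677/6 ≈ -21613.)
F = 46248 (F = (-48*(-92 - 119*64))/8 = (-48*(-92 - 7616))/8 = (-48*(-7708))/8 = (⅛)*369984 = 46248)
o/F = -129677/6/46248 = -129677/6*1/46248 = -129677/277488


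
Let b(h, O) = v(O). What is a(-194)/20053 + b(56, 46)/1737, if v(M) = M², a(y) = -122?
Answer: 42220234/34832061 ≈ 1.2121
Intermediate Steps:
b(h, O) = O²
a(-194)/20053 + b(56, 46)/1737 = -122/20053 + 46²/1737 = -122*1/20053 + 2116*(1/1737) = -122/20053 + 2116/1737 = 42220234/34832061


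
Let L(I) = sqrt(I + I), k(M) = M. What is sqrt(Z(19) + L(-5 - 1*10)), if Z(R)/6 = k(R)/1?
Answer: sqrt(114 + I*sqrt(30)) ≈ 10.68 + 0.25642*I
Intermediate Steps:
Z(R) = 6*R (Z(R) = 6*(R/1) = 6*(R*1) = 6*R)
L(I) = sqrt(2)*sqrt(I) (L(I) = sqrt(2*I) = sqrt(2)*sqrt(I))
sqrt(Z(19) + L(-5 - 1*10)) = sqrt(6*19 + sqrt(2)*sqrt(-5 - 1*10)) = sqrt(114 + sqrt(2)*sqrt(-5 - 10)) = sqrt(114 + sqrt(2)*sqrt(-15)) = sqrt(114 + sqrt(2)*(I*sqrt(15))) = sqrt(114 + I*sqrt(30))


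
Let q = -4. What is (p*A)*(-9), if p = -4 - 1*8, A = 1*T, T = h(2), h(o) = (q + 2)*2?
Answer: -432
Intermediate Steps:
h(o) = -4 (h(o) = (-4 + 2)*2 = -2*2 = -4)
T = -4
A = -4 (A = 1*(-4) = -4)
p = -12 (p = -4 - 8 = -12)
(p*A)*(-9) = -12*(-4)*(-9) = 48*(-9) = -432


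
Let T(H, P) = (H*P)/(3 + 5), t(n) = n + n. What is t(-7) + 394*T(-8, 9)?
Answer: -3560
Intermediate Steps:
t(n) = 2*n
T(H, P) = H*P/8 (T(H, P) = (H*P)/8 = (H*P)*(1/8) = H*P/8)
t(-7) + 394*T(-8, 9) = 2*(-7) + 394*((1/8)*(-8)*9) = -14 + 394*(-9) = -14 - 3546 = -3560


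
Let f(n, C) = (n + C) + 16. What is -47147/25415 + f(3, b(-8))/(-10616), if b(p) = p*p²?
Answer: -487982957/269805640 ≈ -1.8086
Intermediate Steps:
b(p) = p³
f(n, C) = 16 + C + n (f(n, C) = (C + n) + 16 = 16 + C + n)
-47147/25415 + f(3, b(-8))/(-10616) = -47147/25415 + (16 + (-8)³ + 3)/(-10616) = -47147*1/25415 + (16 - 512 + 3)*(-1/10616) = -47147/25415 - 493*(-1/10616) = -47147/25415 + 493/10616 = -487982957/269805640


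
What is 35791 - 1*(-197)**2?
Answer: -3018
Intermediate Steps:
35791 - 1*(-197)**2 = 35791 - 1*38809 = 35791 - 38809 = -3018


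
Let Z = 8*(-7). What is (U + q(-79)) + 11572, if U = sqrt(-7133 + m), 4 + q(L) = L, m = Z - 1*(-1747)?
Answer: 11489 + I*sqrt(5442) ≈ 11489.0 + 73.77*I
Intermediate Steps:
Z = -56
m = 1691 (m = -56 - 1*(-1747) = -56 + 1747 = 1691)
q(L) = -4 + L
U = I*sqrt(5442) (U = sqrt(-7133 + 1691) = sqrt(-5442) = I*sqrt(5442) ≈ 73.77*I)
(U + q(-79)) + 11572 = (I*sqrt(5442) + (-4 - 79)) + 11572 = (I*sqrt(5442) - 83) + 11572 = (-83 + I*sqrt(5442)) + 11572 = 11489 + I*sqrt(5442)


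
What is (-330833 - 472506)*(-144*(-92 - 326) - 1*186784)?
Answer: 101696290688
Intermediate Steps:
(-330833 - 472506)*(-144*(-92 - 326) - 1*186784) = -803339*(-144*(-418) - 186784) = -803339*(60192 - 186784) = -803339*(-126592) = 101696290688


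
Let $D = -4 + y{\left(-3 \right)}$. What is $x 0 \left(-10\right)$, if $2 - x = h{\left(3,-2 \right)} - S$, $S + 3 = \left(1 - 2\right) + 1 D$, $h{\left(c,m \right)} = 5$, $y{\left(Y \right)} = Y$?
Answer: $0$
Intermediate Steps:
$D = -7$ ($D = -4 - 3 = -7$)
$S = -11$ ($S = -3 + \left(\left(1 - 2\right) + 1 \left(-7\right)\right) = -3 + \left(\left(1 - 2\right) - 7\right) = -3 - 8 = -11$)
$x = -14$ ($x = 2 - \left(5 - -11\right) = 2 - \left(5 + 11\right) = 2 - 16 = -14$)
$x 0 \left(-10\right) = \left(-14\right) 0 \left(-10\right) = 0 \left(-10\right) = 0$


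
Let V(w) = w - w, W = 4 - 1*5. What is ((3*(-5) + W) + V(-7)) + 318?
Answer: 302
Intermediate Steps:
W = -1 (W = 4 - 5 = -1)
V(w) = 0
((3*(-5) + W) + V(-7)) + 318 = ((3*(-5) - 1) + 0) + 318 = ((-15 - 1) + 0) + 318 = (-16 + 0) + 318 = -16 + 318 = 302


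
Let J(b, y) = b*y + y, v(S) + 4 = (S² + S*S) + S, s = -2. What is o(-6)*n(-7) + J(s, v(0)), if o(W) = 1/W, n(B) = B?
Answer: 31/6 ≈ 5.1667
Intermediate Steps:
v(S) = -4 + S + 2*S² (v(S) = -4 + ((S² + S*S) + S) = -4 + ((S² + S²) + S) = -4 + (2*S² + S) = -4 + (S + 2*S²) = -4 + S + 2*S²)
J(b, y) = y + b*y
o(-6)*n(-7) + J(s, v(0)) = -7/(-6) + (-4 + 0 + 2*0²)*(1 - 2) = -⅙*(-7) + (-4 + 0 + 2*0)*(-1) = 7/6 + (-4 + 0 + 0)*(-1) = 7/6 - 4*(-1) = 7/6 + 4 = 31/6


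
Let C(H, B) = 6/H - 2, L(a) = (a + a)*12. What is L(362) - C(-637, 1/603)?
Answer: 5535536/637 ≈ 8690.0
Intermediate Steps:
L(a) = 24*a (L(a) = (2*a)*12 = 24*a)
C(H, B) = -2 + 6/H (C(H, B) = 6/H - 2 = -2 + 6/H)
L(362) - C(-637, 1/603) = 24*362 - (-2 + 6/(-637)) = 8688 - (-2 + 6*(-1/637)) = 8688 - (-2 - 6/637) = 8688 - 1*(-1280/637) = 8688 + 1280/637 = 5535536/637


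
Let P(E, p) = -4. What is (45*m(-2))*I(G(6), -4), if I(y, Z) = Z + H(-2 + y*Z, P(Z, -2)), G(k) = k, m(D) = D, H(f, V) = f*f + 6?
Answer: -61020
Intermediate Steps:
H(f, V) = 6 + f**2 (H(f, V) = f**2 + 6 = 6 + f**2)
I(y, Z) = 6 + Z + (-2 + Z*y)**2 (I(y, Z) = Z + (6 + (-2 + y*Z)**2) = Z + (6 + (-2 + Z*y)**2) = 6 + Z + (-2 + Z*y)**2)
(45*m(-2))*I(G(6), -4) = (45*(-2))*(6 - 4 + (-2 - 4*6)**2) = -90*(6 - 4 + (-2 - 24)**2) = -90*(6 - 4 + (-26)**2) = -90*(6 - 4 + 676) = -90*678 = -61020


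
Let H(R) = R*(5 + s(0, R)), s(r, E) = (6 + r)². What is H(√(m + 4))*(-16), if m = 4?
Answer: -1312*√2 ≈ -1855.4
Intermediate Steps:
H(R) = 41*R (H(R) = R*(5 + (6 + 0)²) = R*(5 + 6²) = R*(5 + 36) = R*41 = 41*R)
H(√(m + 4))*(-16) = (41*√(4 + 4))*(-16) = (41*√8)*(-16) = (41*(2*√2))*(-16) = (82*√2)*(-16) = -1312*√2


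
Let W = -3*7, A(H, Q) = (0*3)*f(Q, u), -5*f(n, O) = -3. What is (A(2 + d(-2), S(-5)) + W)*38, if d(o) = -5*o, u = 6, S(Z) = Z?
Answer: -798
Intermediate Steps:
f(n, O) = ⅗ (f(n, O) = -⅕*(-3) = ⅗)
A(H, Q) = 0 (A(H, Q) = (0*3)*(⅗) = 0*(⅗) = 0)
W = -21
(A(2 + d(-2), S(-5)) + W)*38 = (0 - 21)*38 = -21*38 = -798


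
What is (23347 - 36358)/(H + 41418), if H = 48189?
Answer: -4337/29869 ≈ -0.14520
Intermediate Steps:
(23347 - 36358)/(H + 41418) = (23347 - 36358)/(48189 + 41418) = -13011/89607 = -13011*1/89607 = -4337/29869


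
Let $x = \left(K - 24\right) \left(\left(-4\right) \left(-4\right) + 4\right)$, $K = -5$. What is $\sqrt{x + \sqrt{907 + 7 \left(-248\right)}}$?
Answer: $\sqrt{-580 + i \sqrt{829}} \approx 0.59759 + 24.091 i$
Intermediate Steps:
$x = -580$ ($x = \left(-5 - 24\right) \left(\left(-4\right) \left(-4\right) + 4\right) = - 29 \left(16 + 4\right) = \left(-29\right) 20 = -580$)
$\sqrt{x + \sqrt{907 + 7 \left(-248\right)}} = \sqrt{-580 + \sqrt{907 + 7 \left(-248\right)}} = \sqrt{-580 + \sqrt{907 - 1736}} = \sqrt{-580 + \sqrt{-829}} = \sqrt{-580 + i \sqrt{829}}$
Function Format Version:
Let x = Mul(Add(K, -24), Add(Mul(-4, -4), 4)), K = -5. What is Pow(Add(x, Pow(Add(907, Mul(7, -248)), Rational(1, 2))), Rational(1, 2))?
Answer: Pow(Add(-580, Mul(I, Pow(829, Rational(1, 2)))), Rational(1, 2)) ≈ Add(0.59759, Mul(24.091, I))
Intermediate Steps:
x = -580 (x = Mul(Add(-5, -24), Add(Mul(-4, -4), 4)) = Mul(-29, Add(16, 4)) = Mul(-29, 20) = -580)
Pow(Add(x, Pow(Add(907, Mul(7, -248)), Rational(1, 2))), Rational(1, 2)) = Pow(Add(-580, Pow(Add(907, Mul(7, -248)), Rational(1, 2))), Rational(1, 2)) = Pow(Add(-580, Pow(Add(907, -1736), Rational(1, 2))), Rational(1, 2)) = Pow(Add(-580, Pow(-829, Rational(1, 2))), Rational(1, 2)) = Pow(Add(-580, Mul(I, Pow(829, Rational(1, 2)))), Rational(1, 2))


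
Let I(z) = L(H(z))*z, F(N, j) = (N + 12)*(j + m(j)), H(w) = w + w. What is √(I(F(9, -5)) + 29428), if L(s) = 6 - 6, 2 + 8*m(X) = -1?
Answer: 2*√7357 ≈ 171.55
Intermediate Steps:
m(X) = -3/8 (m(X) = -¼ + (⅛)*(-1) = -¼ - ⅛ = -3/8)
H(w) = 2*w
L(s) = 0
F(N, j) = (12 + N)*(-3/8 + j) (F(N, j) = (N + 12)*(j - 3/8) = (12 + N)*(-3/8 + j))
I(z) = 0 (I(z) = 0*z = 0)
√(I(F(9, -5)) + 29428) = √(0 + 29428) = √29428 = 2*√7357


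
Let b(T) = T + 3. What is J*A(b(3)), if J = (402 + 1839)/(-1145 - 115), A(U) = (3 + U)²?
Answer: -20169/140 ≈ -144.06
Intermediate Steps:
b(T) = 3 + T
J = -249/140 (J = 2241/(-1260) = 2241*(-1/1260) = -249/140 ≈ -1.7786)
J*A(b(3)) = -249*(3 + (3 + 3))²/140 = -249*(3 + 6)²/140 = -249/140*9² = -249/140*81 = -20169/140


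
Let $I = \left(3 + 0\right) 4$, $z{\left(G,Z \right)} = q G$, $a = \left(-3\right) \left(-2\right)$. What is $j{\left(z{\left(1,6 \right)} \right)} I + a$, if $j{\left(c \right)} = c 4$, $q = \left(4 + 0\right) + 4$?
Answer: $390$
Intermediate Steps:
$a = 6$
$q = 8$ ($q = 4 + 4 = 8$)
$z{\left(G,Z \right)} = 8 G$
$j{\left(c \right)} = 4 c$
$I = 12$ ($I = 3 \cdot 4 = 12$)
$j{\left(z{\left(1,6 \right)} \right)} I + a = 4 \cdot 8 \cdot 1 \cdot 12 + 6 = 4 \cdot 8 \cdot 12 + 6 = 32 \cdot 12 + 6 = 384 + 6 = 390$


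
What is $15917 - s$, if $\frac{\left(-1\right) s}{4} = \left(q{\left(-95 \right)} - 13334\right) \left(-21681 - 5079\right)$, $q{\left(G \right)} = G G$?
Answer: $461251277$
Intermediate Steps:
$q{\left(G \right)} = G^{2}$
$s = -461235360$ ($s = - 4 \left(\left(-95\right)^{2} - 13334\right) \left(-21681 - 5079\right) = - 4 \left(9025 - 13334\right) \left(-26760\right) = - 4 \left(\left(-4309\right) \left(-26760\right)\right) = \left(-4\right) 115308840 = -461235360$)
$15917 - s = 15917 - -461235360 = 15917 + 461235360 = 461251277$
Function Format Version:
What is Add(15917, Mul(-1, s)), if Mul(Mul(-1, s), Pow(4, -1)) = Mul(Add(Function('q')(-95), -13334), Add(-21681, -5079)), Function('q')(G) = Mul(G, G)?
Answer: 461251277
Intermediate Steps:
Function('q')(G) = Pow(G, 2)
s = -461235360 (s = Mul(-4, Mul(Add(Pow(-95, 2), -13334), Add(-21681, -5079))) = Mul(-4, Mul(Add(9025, -13334), -26760)) = Mul(-4, Mul(-4309, -26760)) = Mul(-4, 115308840) = -461235360)
Add(15917, Mul(-1, s)) = Add(15917, Mul(-1, -461235360)) = Add(15917, 461235360) = 461251277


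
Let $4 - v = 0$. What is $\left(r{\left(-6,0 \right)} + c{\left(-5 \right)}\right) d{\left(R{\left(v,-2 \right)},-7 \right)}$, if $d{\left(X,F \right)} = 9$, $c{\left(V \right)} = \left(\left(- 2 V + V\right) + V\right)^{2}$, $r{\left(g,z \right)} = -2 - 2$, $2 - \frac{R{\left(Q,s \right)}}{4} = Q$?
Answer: $-36$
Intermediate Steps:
$v = 4$ ($v = 4 - 0 = 4 + 0 = 4$)
$R{\left(Q,s \right)} = 8 - 4 Q$
$r{\left(g,z \right)} = -4$
$c{\left(V \right)} = 0$ ($c{\left(V \right)} = \left(- V + V\right)^{2} = 0^{2} = 0$)
$\left(r{\left(-6,0 \right)} + c{\left(-5 \right)}\right) d{\left(R{\left(v,-2 \right)},-7 \right)} = \left(-4 + 0\right) 9 = \left(-4\right) 9 = -36$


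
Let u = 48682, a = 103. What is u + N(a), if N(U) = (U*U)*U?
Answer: 1141409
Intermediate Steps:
N(U) = U³ (N(U) = U²*U = U³)
u + N(a) = 48682 + 103³ = 48682 + 1092727 = 1141409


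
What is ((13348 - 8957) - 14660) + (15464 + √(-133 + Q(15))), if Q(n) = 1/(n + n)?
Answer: 5195 + I*√119670/30 ≈ 5195.0 + 11.531*I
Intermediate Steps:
Q(n) = 1/(2*n)
((13348 - 8957) - 14660) + (15464 + √(-133 + Q(15))) = ((13348 - 8957) - 14660) + (15464 + √(-133 + (½)/15)) = (4391 - 14660) + (15464 + √(-133 + (½)*(1/15))) = -10269 + (15464 + √(-133 + 1/30)) = -10269 + (15464 + √(-3989/30)) = -10269 + (15464 + I*√119670/30) = 5195 + I*√119670/30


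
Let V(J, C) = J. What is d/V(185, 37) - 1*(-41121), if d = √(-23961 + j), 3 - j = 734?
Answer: 41121 + 2*I*√6173/185 ≈ 41121.0 + 0.84939*I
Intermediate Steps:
j = -731 (j = 3 - 1*734 = 3 - 734 = -731)
d = 2*I*√6173 (d = √(-23961 - 731) = √(-24692) = 2*I*√6173 ≈ 157.14*I)
d/V(185, 37) - 1*(-41121) = (2*I*√6173)/185 - 1*(-41121) = (2*I*√6173)*(1/185) + 41121 = 2*I*√6173/185 + 41121 = 41121 + 2*I*√6173/185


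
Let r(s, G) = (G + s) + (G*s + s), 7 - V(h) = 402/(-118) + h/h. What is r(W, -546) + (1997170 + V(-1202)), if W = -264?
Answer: 126274715/59 ≈ 2.1402e+6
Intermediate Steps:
V(h) = 555/59 (V(h) = 7 - (402/(-118) + h/h) = 7 - (402*(-1/118) + 1) = 7 - (-201/59 + 1) = 7 - 1*(-142/59) = 7 + 142/59 = 555/59)
r(s, G) = G + 2*s + G*s (r(s, G) = (G + s) + (s + G*s) = G + 2*s + G*s)
r(W, -546) + (1997170 + V(-1202)) = (-546 + 2*(-264) - 546*(-264)) + (1997170 + 555/59) = (-546 - 528 + 144144) + 117833585/59 = 143070 + 117833585/59 = 126274715/59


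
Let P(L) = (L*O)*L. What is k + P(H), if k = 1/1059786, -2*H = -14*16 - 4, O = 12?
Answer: 165275746273/1059786 ≈ 1.5595e+5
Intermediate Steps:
H = 114 (H = -(-14*16 - 4)/2 = -(-224 - 4)/2 = -½*(-228) = 114)
P(L) = 12*L² (P(L) = (L*12)*L = (12*L)*L = 12*L²)
k = 1/1059786 ≈ 9.4359e-7
k + P(H) = 1/1059786 + 12*114² = 1/1059786 + 12*12996 = 1/1059786 + 155952 = 165275746273/1059786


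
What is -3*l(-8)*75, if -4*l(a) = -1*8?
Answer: -450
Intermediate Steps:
l(a) = 2 (l(a) = -(-1)*8/4 = -1/4*(-8) = 2)
-3*l(-8)*75 = -3*2*75 = -6*75 = -450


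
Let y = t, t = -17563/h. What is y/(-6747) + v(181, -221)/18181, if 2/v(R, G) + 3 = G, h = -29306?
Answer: -1383106643/15485659186704 ≈ -8.9315e-5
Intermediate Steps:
v(R, G) = 2/(-3 + G)
t = 17563/29306 (t = -17563/(-29306) = -17563*(-1/29306) = 17563/29306 ≈ 0.59930)
y = 17563/29306 ≈ 0.59930
y/(-6747) + v(181, -221)/18181 = (17563/29306)/(-6747) + (2/(-3 - 221))/18181 = (17563/29306)*(-1/6747) + (2/(-224))*(1/18181) = -1351/15209814 + (2*(-1/224))*(1/18181) = -1351/15209814 - 1/112*1/18181 = -1351/15209814 - 1/2036272 = -1383106643/15485659186704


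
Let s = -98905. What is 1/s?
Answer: -1/98905 ≈ -1.0111e-5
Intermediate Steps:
1/s = 1/(-98905) = -1/98905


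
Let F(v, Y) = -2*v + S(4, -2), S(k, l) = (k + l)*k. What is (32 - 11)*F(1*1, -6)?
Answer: 126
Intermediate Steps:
S(k, l) = k*(k + l)
F(v, Y) = 8 - 2*v (F(v, Y) = -2*v + 4*(4 - 2) = -2*v + 4*2 = -2*v + 8 = 8 - 2*v)
(32 - 11)*F(1*1, -6) = (32 - 11)*(8 - 2) = 21*(8 - 2*1) = 21*(8 - 2) = 21*6 = 126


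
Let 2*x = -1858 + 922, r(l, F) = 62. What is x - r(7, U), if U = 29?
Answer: -530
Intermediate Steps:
x = -468 (x = (-1858 + 922)/2 = (1/2)*(-936) = -468)
x - r(7, U) = -468 - 1*62 = -468 - 62 = -530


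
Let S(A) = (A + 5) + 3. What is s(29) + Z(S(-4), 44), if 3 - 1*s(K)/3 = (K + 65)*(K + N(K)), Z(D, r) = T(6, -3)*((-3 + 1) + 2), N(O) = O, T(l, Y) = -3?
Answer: -16347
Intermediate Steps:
S(A) = 8 + A (S(A) = (5 + A) + 3 = 8 + A)
Z(D, r) = 0 (Z(D, r) = -3*((-3 + 1) + 2) = -3*(-2 + 2) = -3*0 = 0)
s(K) = 9 - 6*K*(65 + K) (s(K) = 9 - 3*(K + 65)*(K + K) = 9 - 3*(65 + K)*2*K = 9 - 6*K*(65 + K))
s(29) + Z(S(-4), 44) = (9 - 390*29 - 6*29²) + 0 = (9 - 11310 - 6*841) + 0 = (9 - 11310 - 5046) + 0 = -16347 + 0 = -16347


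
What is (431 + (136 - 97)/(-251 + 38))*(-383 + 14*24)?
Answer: -1437636/71 ≈ -20248.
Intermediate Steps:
(431 + (136 - 97)/(-251 + 38))*(-383 + 14*24) = (431 + 39/(-213))*(-383 + 336) = (431 + 39*(-1/213))*(-47) = (431 - 13/71)*(-47) = (30588/71)*(-47) = -1437636/71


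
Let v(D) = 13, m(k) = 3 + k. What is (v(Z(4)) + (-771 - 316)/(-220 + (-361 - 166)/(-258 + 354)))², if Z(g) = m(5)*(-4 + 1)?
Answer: 148813092169/468592609 ≈ 317.57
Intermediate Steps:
Z(g) = -24 (Z(g) = (3 + 5)*(-4 + 1) = 8*(-3) = -24)
(v(Z(4)) + (-771 - 316)/(-220 + (-361 - 166)/(-258 + 354)))² = (13 + (-771 - 316)/(-220 + (-361 - 166)/(-258 + 354)))² = (13 - 1087/(-220 - 527/96))² = (13 - 1087/(-21647/96))² = (13 - 1087*(-96/21647))² = (13 + 104352/21647)² = (385763/21647)² = 148813092169/468592609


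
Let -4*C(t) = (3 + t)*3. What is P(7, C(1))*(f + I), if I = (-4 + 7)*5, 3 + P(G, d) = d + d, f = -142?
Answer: 1143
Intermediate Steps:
C(t) = -9/4 - 3*t/4 (C(t) = -(3 + t)*3/4 = -(9 + 3*t)/4 = -9/4 - 3*t/4)
P(G, d) = -3 + 2*d (P(G, d) = -3 + (d + d) = -3 + 2*d)
I = 15 (I = 3*5 = 15)
P(7, C(1))*(f + I) = (-3 + 2*(-9/4 - 3/4*1))*(-142 + 15) = (-3 + 2*(-9/4 - 3/4))*(-127) = (-3 + 2*(-3))*(-127) = (-3 - 6)*(-127) = -9*(-127) = 1143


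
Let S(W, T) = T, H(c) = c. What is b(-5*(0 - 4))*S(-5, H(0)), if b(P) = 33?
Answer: 0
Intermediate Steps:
b(-5*(0 - 4))*S(-5, H(0)) = 33*0 = 0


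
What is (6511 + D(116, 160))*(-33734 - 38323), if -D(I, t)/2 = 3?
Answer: -468730785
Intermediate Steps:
D(I, t) = -6 (D(I, t) = -2*3 = -6)
(6511 + D(116, 160))*(-33734 - 38323) = (6511 - 6)*(-33734 - 38323) = 6505*(-72057) = -468730785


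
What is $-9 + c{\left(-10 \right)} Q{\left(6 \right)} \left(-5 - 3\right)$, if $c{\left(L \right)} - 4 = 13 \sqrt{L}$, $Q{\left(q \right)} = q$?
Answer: $-201 - 624 i \sqrt{10} \approx -201.0 - 1973.3 i$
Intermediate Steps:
$c{\left(L \right)} = 4 + 13 \sqrt{L}$
$-9 + c{\left(-10 \right)} Q{\left(6 \right)} \left(-5 - 3\right) = -9 + \left(4 + 13 \sqrt{-10}\right) 6 \left(-5 - 3\right) = -9 + \left(4 + 13 i \sqrt{10}\right) 6 \left(-8\right) = -9 + \left(4 + 13 i \sqrt{10}\right) \left(-48\right) = -9 - \left(192 + 624 i \sqrt{10}\right) = -201 - 624 i \sqrt{10}$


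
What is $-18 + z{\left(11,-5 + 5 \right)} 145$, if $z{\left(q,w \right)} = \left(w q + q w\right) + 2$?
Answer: $272$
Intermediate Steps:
$z{\left(q,w \right)} = 2 + 2 q w$ ($z{\left(q,w \right)} = \left(q w + q w\right) + 2 = 2 q w + 2 = 2 + 2 q w$)
$-18 + z{\left(11,-5 + 5 \right)} 145 = -18 + \left(2 + 2 \cdot 11 \left(-5 + 5\right)\right) 145 = -18 + \left(2 + 2 \cdot 11 \cdot 0\right) 145 = -18 + \left(2 + 0\right) 145 = -18 + 2 \cdot 145 = -18 + 290 = 272$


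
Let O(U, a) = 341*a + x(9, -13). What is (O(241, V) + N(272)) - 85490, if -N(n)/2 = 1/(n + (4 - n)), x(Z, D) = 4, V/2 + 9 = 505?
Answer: 505571/2 ≈ 2.5279e+5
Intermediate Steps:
V = 992 (V = -18 + 2*505 = -18 + 1010 = 992)
O(U, a) = 4 + 341*a (O(U, a) = 341*a + 4 = 4 + 341*a)
N(n) = -½ (N(n) = -2/(n + (4 - n)) = -2/4 = -2*¼ = -½)
(O(241, V) + N(272)) - 85490 = ((4 + 341*992) - ½) - 85490 = ((4 + 338272) - ½) - 85490 = (338276 - ½) - 85490 = 676551/2 - 85490 = 505571/2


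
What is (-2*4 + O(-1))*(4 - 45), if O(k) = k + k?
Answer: 410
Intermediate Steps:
O(k) = 2*k
(-2*4 + O(-1))*(4 - 45) = (-2*4 + 2*(-1))*(4 - 45) = (-8 - 2)*(-41) = -10*(-41) = 410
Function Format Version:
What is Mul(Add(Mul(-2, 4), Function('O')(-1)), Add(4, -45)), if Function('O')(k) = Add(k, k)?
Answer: 410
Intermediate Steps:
Function('O')(k) = Mul(2, k)
Mul(Add(Mul(-2, 4), Function('O')(-1)), Add(4, -45)) = Mul(Add(Mul(-2, 4), Mul(2, -1)), Add(4, -45)) = Mul(Add(-8, -2), -41) = Mul(-10, -41) = 410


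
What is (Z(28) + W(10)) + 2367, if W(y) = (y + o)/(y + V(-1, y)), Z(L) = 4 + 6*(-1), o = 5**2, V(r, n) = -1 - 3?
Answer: 14225/6 ≈ 2370.8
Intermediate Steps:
V(r, n) = -4
o = 25
Z(L) = -2 (Z(L) = 4 - 6 = -2)
W(y) = (25 + y)/(-4 + y) (W(y) = (y + 25)/(y - 4) = (25 + y)/(-4 + y))
(Z(28) + W(10)) + 2367 = (-2 + (25 + 10)/(-4 + 10)) + 2367 = (-2 + 35/6) + 2367 = 23/6 + 2367 = 14225/6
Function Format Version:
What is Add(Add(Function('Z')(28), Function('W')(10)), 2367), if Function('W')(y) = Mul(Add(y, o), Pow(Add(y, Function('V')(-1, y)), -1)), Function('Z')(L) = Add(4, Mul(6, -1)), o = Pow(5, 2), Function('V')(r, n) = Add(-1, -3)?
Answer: Rational(14225, 6) ≈ 2370.8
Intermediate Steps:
Function('V')(r, n) = -4
o = 25
Function('Z')(L) = -2 (Function('Z')(L) = Add(4, -6) = -2)
Function('W')(y) = Mul(Pow(Add(-4, y), -1), Add(25, y)) (Function('W')(y) = Mul(Add(y, 25), Pow(Add(y, -4), -1)) = Mul(Add(25, y), Pow(Add(-4, y), -1)) = Mul(Pow(Add(-4, y), -1), Add(25, y)))
Add(Add(Function('Z')(28), Function('W')(10)), 2367) = Add(Add(-2, Mul(Pow(Add(-4, 10), -1), Add(25, 10))), 2367) = Add(Add(-2, Mul(Pow(6, -1), 35)), 2367) = Add(Add(-2, Mul(Rational(1, 6), 35)), 2367) = Add(Add(-2, Rational(35, 6)), 2367) = Add(Rational(23, 6), 2367) = Rational(14225, 6)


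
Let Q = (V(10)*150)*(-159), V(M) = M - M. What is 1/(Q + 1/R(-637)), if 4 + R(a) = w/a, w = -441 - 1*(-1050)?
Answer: -451/91 ≈ -4.9560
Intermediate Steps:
w = 609 (w = -441 + 1050 = 609)
V(M) = 0
R(a) = -4 + 609/a
Q = 0 (Q = (0*150)*(-159) = 0*(-159) = 0)
1/(Q + 1/R(-637)) = 1/(0 + 1/(-4 + 609/(-637))) = 1/(0 + 1/(-4 + 609*(-1/637))) = 1/(0 + 1/(-4 - 87/91)) = 1/(0 + 1/(-451/91)) = 1/(0 - 91/451) = 1/(-91/451) = -451/91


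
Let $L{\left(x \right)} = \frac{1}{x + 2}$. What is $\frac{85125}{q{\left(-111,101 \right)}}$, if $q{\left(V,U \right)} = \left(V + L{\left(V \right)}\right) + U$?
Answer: $- \frac{9278625}{1091} \approx -8504.7$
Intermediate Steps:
$L{\left(x \right)} = \frac{1}{2 + x}$
$q{\left(V,U \right)} = U + V + \frac{1}{2 + V}$ ($q{\left(V,U \right)} = \left(V + \frac{1}{2 + V}\right) + U = U + V + \frac{1}{2 + V}$)
$\frac{85125}{q{\left(-111,101 \right)}} = \frac{85125}{\frac{1}{2 - 111} \left(1 + \left(2 - 111\right) \left(101 - 111\right)\right)} = \frac{85125}{\frac{1}{-109} \left(1 - -1090\right)} = \frac{85125}{\left(- \frac{1}{109}\right) \left(1 + 1090\right)} = \frac{85125}{\left(- \frac{1}{109}\right) 1091} = \frac{85125}{- \frac{1091}{109}} = 85125 \left(- \frac{109}{1091}\right) = - \frac{9278625}{1091}$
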